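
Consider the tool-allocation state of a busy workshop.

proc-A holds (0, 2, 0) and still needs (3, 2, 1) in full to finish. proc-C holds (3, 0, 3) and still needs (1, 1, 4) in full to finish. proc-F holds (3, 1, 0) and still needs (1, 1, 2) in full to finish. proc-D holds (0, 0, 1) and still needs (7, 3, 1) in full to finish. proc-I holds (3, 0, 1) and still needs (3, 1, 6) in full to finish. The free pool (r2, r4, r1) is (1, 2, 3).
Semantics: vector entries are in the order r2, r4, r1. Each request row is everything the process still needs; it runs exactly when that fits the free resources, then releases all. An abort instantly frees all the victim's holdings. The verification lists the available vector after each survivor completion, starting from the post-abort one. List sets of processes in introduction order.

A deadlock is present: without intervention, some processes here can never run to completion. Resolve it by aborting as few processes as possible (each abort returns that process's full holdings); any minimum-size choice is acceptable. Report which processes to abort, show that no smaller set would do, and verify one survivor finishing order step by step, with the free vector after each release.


The answer: abort proc-D.
Key observation: proc-C could never have finished before the abort; with (0, 0, 1) returned by proc-D, it fits at step 1.
Why nothing smaller works: aborting no one leaves the state deadlocked as given.
One survivor order: proc-C, proc-F, proc-I, proc-A. Step-by-step check (post-abort pool first):
  pool = (1, 2, 4)
  proc-C: need (1, 1, 4) fits (1, 2, 4); releases (3, 0, 3), pool now (4, 2, 7)
  proc-F: need (1, 1, 2) fits (4, 2, 7); releases (3, 1, 0), pool now (7, 3, 7)
  proc-I: need (3, 1, 6) fits (7, 3, 7); releases (3, 0, 1), pool now (10, 3, 8)
  proc-A: need (3, 2, 1) fits (10, 3, 8); releases (0, 2, 0), pool now (10, 5, 8)


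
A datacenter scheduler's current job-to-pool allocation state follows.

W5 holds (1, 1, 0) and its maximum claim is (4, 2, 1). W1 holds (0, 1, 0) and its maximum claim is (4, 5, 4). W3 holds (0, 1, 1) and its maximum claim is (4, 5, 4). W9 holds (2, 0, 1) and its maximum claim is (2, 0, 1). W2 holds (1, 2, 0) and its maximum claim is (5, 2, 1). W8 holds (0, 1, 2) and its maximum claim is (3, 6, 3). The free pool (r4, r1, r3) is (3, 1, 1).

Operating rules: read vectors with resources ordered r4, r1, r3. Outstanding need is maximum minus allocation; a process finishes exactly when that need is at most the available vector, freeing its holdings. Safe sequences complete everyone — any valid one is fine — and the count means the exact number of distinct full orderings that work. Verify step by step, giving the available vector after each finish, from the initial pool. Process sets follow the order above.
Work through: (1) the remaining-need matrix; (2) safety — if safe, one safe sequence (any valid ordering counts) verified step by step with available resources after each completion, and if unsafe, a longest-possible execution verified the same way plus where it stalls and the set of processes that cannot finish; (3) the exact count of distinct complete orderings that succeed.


(1) Outstanding need per process (order r4, r1, r3):
  W5: (3, 1, 1)
  W1: (4, 4, 4)
  W3: (4, 4, 3)
  W9: (0, 0, 0)
  W2: (4, 0, 1)
  W8: (3, 5, 1)
(2) UNSAFE.
Key observation: after W9, W2, W5 the pool peaks at (7, 4, 2), and each blocked process is short somewhere: W1 on r3; W3 on r3; W8 on r1.
Going as far as possible: W9, W2, W5; after that, nothing fits. Walking it through:
  pool = (3, 1, 1)
  W9 needs (0, 0, 0) <= (3, 1, 1) -> finishes; pool += (2, 0, 1) = (5, 1, 2)
  W2 needs (4, 0, 1) <= (5, 1, 2) -> finishes; pool += (1, 2, 0) = (6, 3, 2)
  W5 needs (3, 1, 1) <= (6, 3, 2) -> finishes; pool += (1, 1, 0) = (7, 4, 2)
  blocked: W1 wants (4, 4, 4), pool (7, 4, 2) — not enough r3
  blocked: W3 wants (4, 4, 3), pool (7, 4, 2) — not enough r3
  blocked: W8 wants (3, 5, 1), pool (7, 4, 2) — not enough r1
Processes that can never finish: W1, W3 and W8.
(3) Exactly 0 of the possible complete orderings are safe sequences.


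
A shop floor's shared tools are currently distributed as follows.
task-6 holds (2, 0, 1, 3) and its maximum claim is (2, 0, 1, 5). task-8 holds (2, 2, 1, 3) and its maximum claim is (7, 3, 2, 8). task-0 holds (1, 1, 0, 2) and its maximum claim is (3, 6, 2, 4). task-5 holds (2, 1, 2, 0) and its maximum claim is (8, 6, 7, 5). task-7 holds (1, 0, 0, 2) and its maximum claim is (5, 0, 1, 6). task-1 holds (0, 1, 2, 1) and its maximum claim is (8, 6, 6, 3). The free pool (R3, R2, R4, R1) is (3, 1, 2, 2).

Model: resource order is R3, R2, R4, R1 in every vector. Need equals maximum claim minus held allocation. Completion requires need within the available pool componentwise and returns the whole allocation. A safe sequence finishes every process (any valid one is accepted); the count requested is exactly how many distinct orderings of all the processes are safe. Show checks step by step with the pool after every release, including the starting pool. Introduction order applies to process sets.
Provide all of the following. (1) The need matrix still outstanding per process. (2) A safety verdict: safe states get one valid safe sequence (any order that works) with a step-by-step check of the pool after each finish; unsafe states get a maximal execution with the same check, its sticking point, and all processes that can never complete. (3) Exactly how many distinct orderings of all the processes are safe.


(1) Need matrix, components ordered R3, R2, R4, R1:
  task-6: (0, 0, 0, 2)
  task-8: (5, 1, 1, 5)
  task-0: (2, 5, 2, 2)
  task-5: (6, 5, 5, 5)
  task-7: (4, 0, 1, 4)
  task-1: (8, 5, 4, 2)
(2) UNSAFE.
Key observation: task-6, task-7, task-8 can finish, but then (8, 3, 4, 10) is all there is, and the blocked group's R2 demands exceed it.
The run task-6, task-7, task-8 cannot be extended any further. Verifying each step:
  pool = (3, 1, 2, 2)
  task-6 needs (0, 0, 0, 2) <= (3, 1, 2, 2) -> finishes; pool += (2, 0, 1, 3) = (5, 1, 3, 5)
  task-7 needs (4, 0, 1, 4) <= (5, 1, 3, 5) -> finishes; pool += (1, 0, 0, 2) = (6, 1, 3, 7)
  task-8 needs (5, 1, 1, 5) <= (6, 1, 3, 7) -> finishes; pool += (2, 2, 1, 3) = (8, 3, 4, 10)
  task-0 still needs (2, 5, 2, 2) but only (8, 3, 4, 10) is free — short on R2
  task-5 still needs (6, 5, 5, 5) but only (8, 3, 4, 10) is free — short on R2 and R4
  task-1 still needs (8, 5, 4, 2) but only (8, 3, 4, 10) is free — short on R2
Processes that can never finish: task-0, task-5 and task-1.
(3) Precisely 0 of the possible complete orderings are safe sequences.


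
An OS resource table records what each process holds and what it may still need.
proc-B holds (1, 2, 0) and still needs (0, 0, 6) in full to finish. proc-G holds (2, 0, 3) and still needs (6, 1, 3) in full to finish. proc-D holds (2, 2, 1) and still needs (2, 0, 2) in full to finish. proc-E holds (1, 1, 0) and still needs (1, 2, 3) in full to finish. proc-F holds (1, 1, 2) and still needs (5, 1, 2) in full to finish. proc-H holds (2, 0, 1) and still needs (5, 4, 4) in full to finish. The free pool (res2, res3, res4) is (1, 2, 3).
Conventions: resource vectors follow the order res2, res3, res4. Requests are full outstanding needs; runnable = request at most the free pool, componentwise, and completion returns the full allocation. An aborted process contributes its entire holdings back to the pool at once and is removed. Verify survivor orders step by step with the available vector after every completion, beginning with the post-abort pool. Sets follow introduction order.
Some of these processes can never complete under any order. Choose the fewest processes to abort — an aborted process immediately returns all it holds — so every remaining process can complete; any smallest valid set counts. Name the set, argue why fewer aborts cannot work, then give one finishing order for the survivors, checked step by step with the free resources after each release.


Abort proc-H.
Key observation: proc-G had no path to completion before; after the abort of proc-H ((2, 0, 1) returned), step 3 is where it fits.
Minimality: the empty abort set fails — the state is deadlocked as it stands.
Survivors finish in the order: proc-D, proc-E, proc-G, proc-F, proc-B. Step-by-step check (pool after the aborts first):
  pool = (3, 2, 4)
  run proc-D (needs (2, 0, 2), free (3, 2, 4)); after release of (2, 2, 1) the pool is (5, 4, 5)
  run proc-E (needs (1, 2, 3), free (5, 4, 5)); after release of (1, 1, 0) the pool is (6, 5, 5)
  run proc-G (needs (6, 1, 3), free (6, 5, 5)); after release of (2, 0, 3) the pool is (8, 5, 8)
  run proc-F (needs (5, 1, 2), free (8, 5, 8)); after release of (1, 1, 2) the pool is (9, 6, 10)
  run proc-B (needs (0, 0, 6), free (9, 6, 10)); after release of (1, 2, 0) the pool is (10, 8, 10)


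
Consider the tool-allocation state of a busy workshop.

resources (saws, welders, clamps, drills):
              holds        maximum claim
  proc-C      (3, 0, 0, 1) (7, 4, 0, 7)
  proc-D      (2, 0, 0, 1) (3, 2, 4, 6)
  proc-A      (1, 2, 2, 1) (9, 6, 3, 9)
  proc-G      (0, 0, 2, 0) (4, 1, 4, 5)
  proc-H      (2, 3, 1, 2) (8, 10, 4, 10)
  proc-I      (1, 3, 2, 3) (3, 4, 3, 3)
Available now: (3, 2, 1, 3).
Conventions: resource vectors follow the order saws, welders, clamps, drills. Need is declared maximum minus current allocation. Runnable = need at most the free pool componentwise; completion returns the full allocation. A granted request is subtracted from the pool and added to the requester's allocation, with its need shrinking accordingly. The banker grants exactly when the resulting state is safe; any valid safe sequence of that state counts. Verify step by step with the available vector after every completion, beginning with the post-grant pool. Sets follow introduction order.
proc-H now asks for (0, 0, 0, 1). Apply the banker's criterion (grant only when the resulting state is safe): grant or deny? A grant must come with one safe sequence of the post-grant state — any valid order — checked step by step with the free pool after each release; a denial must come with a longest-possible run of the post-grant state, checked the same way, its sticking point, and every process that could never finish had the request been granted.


DENY: after the grant no complete ordering would exist.
Key observation: after proc-I, proc-G, proc-D, proc-C the pool peaks at (9, 5, 5, 7), and each blocked process is short somewhere: proc-A on drills; proc-H on welders.
Pretend the grant happened; the run proc-I, proc-G, proc-D, proc-C goes as far as possible. Step-by-step check:
  pool = (3, 2, 1, 2)
  run proc-I (needs (2, 1, 1, 0), free (3, 2, 1, 2)); after release of (1, 3, 2, 3) the pool is (4, 5, 3, 5)
  run proc-G (needs (4, 1, 2, 5), free (4, 5, 3, 5)); after release of (0, 0, 2, 0) the pool is (4, 5, 5, 5)
  run proc-D (needs (1, 2, 4, 5), free (4, 5, 5, 5)); after release of (2, 0, 0, 1) the pool is (6, 5, 5, 6)
  run proc-C (needs (4, 4, 0, 6), free (6, 5, 5, 6)); after release of (3, 0, 0, 1) the pool is (9, 5, 5, 7)
  blocked: proc-A wants (8, 4, 1, 8), pool (9, 5, 5, 7) — not enough drills
  blocked: proc-H wants (6, 7, 3, 7), pool (9, 5, 5, 7) — not enough welders
Processes that could never finish after the grant: proc-A and proc-H.


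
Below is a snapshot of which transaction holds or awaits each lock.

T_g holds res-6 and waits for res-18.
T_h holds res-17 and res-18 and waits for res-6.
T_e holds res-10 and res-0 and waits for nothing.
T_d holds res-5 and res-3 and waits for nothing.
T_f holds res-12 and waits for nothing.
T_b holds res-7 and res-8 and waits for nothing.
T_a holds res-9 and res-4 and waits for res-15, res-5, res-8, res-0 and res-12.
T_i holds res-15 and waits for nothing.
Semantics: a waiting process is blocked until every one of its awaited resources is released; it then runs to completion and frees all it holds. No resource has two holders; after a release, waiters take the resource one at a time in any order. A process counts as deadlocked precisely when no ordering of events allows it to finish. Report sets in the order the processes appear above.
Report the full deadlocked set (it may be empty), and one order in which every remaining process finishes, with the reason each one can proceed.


Deadlocked: T_g and T_h.
Key observation: the loop T_g -> T_h -> T_g blocks itself forever; no other process is dragged down with it.
A valid finishing order for the others: T_e, T_i, T_b, T_f, T_d, T_a.
Step-by-step check:
  T_e: no waits; runs immediately, freeing res-10 and res-0
  T_i: no waits; runs immediately, freeing res-15
  T_b: no waits; runs immediately, freeing res-7 and res-8
  T_f: no waits; runs immediately, freeing res-12
  T_d: no waits; runs immediately, freeing res-5 and res-3
  run T_a (all its waits — res-15, res-5, res-8, res-0 and res-12 — are resolved); releases res-9 and res-4


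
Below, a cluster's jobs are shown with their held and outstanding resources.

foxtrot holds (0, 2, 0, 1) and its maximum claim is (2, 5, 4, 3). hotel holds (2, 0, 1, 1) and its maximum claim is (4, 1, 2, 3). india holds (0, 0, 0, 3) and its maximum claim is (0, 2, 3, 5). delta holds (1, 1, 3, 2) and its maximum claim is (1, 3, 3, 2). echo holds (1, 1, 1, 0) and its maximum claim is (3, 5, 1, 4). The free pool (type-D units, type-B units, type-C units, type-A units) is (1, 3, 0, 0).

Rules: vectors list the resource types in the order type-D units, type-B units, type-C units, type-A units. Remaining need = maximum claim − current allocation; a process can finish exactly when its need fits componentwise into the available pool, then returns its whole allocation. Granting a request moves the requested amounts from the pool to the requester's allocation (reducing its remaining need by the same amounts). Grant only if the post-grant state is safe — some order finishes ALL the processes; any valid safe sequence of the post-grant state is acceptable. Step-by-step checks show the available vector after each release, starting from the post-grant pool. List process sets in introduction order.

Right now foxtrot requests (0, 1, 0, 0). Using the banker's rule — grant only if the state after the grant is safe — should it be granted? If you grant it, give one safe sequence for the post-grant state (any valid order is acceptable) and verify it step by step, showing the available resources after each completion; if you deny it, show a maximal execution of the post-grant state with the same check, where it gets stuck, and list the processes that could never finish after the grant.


GRANT — the state after the grant stays safe, e.g. via delta, hotel, foxtrot, echo, india.
Key observation: after the grant the pool drops to (1, 2, 0, 0), which still lets delta finish first and unwind the rest.
Check on the post-grant state, step by step:
  pool = (1, 2, 0, 0)
  delta needs (0, 2, 0, 0) <= (1, 2, 0, 0) -> finishes; pool += (1, 1, 3, 2) = (2, 3, 3, 2)
  hotel needs (2, 1, 1, 2) <= (2, 3, 3, 2) -> finishes; pool += (2, 0, 1, 1) = (4, 3, 4, 3)
  foxtrot needs (2, 2, 4, 2) <= (4, 3, 4, 3) -> finishes; pool += (0, 3, 0, 1) = (4, 6, 4, 4)
  echo needs (2, 4, 0, 4) <= (4, 6, 4, 4) -> finishes; pool += (1, 1, 1, 0) = (5, 7, 5, 4)
  india needs (0, 2, 3, 2) <= (5, 7, 5, 4) -> finishes; pool += (0, 0, 0, 3) = (5, 7, 5, 7)


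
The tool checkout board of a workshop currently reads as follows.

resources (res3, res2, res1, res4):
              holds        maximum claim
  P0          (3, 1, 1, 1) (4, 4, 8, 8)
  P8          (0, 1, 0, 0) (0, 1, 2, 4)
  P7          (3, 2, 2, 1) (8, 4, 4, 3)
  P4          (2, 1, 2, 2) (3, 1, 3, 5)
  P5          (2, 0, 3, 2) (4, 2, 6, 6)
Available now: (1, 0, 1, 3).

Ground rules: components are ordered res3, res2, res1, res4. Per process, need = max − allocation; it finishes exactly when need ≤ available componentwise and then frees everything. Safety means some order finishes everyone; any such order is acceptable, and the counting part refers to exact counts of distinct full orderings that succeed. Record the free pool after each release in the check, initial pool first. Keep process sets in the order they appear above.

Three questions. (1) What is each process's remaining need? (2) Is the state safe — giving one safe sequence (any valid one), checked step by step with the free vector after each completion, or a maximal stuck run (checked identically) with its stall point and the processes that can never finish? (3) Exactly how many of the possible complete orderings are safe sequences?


(1) Need matrix, components ordered res3, res2, res1, res4:
  P0: (1, 3, 7, 7)
  P8: (0, 0, 2, 4)
  P7: (5, 2, 2, 2)
  P4: (1, 0, 1, 3)
  P5: (2, 2, 3, 4)
(2) SAFE — a valid safe sequence is P4, P8, P5, P7, P0.
Key observation: the first exact fit in this order is P4 — it needs (1, 0, 1, 3) with (1, 0, 1, 3) free, meeting a requested resource to the last unit.
Check, step by step:
  pool = (1, 0, 1, 3)
  P4 needs (1, 0, 1, 3) <= (1, 0, 1, 3) -> finishes; pool += (2, 1, 2, 2) = (3, 1, 3, 5)
  P8 needs (0, 0, 2, 4) <= (3, 1, 3, 5) -> finishes; pool += (0, 1, 0, 0) = (3, 2, 3, 5)
  P5 needs (2, 2, 3, 4) <= (3, 2, 3, 5) -> finishes; pool += (2, 0, 3, 2) = (5, 2, 6, 7)
  P7 needs (5, 2, 2, 2) <= (5, 2, 6, 7) -> finishes; pool += (3, 2, 2, 1) = (8, 4, 8, 8)
  P0 needs (1, 3, 7, 7) <= (8, 4, 8, 8) -> finishes; pool += (3, 1, 1, 1) = (11, 5, 9, 9)
(3) Precisely 1 of the possible complete orderings is a safe sequence.


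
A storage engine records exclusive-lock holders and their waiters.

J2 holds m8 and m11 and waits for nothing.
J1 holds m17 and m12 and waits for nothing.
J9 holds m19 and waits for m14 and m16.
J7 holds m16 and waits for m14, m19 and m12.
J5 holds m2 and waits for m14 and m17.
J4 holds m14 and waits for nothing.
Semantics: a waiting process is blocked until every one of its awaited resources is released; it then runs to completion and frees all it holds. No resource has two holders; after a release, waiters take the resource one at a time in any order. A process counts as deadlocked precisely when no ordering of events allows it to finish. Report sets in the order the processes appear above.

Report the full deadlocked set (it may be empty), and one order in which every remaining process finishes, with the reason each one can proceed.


Deadlocked: J9 and J7.
Key observation: J9 -> J7 -> J9 is a circular wait — nothing in it can go first; no other process is dragged down with it.
One completion order for the rest: J1, J4, J2, J5.
Check, step by step:
  J1 waits on nothing -> runs at once and releases m17 and m12
  J4 waits on nothing -> runs at once and releases m14
  J2 waits on nothing -> runs at once and releases m8 and m11
  run J5 (all its waits — m14 and m17 — are resolved); releases m2


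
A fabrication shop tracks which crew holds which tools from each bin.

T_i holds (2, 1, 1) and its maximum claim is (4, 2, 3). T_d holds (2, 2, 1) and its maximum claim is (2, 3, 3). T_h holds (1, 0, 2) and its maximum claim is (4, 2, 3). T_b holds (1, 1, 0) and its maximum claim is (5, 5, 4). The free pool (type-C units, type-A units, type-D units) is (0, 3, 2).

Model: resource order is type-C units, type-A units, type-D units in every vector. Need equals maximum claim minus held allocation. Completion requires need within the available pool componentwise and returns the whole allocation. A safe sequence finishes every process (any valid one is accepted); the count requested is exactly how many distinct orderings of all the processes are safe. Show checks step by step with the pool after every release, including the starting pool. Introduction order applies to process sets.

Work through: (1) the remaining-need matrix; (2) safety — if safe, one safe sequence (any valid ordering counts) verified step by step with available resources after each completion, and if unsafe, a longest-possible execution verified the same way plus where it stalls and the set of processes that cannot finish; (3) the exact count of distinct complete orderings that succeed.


(1) Remaining need (order type-C units, type-A units, type-D units):
  T_i: (2, 1, 2)
  T_d: (0, 1, 2)
  T_h: (3, 2, 1)
  T_b: (4, 4, 4)
(2) SAFE, for example via the order T_d, T_i, T_b, T_h.
Key observation: the order's first zero-slack moment is T_d ((0, 1, 2) needed, (0, 3, 2) free — a requested resource with nothing to spare).
Walking it through:
  pool = (0, 3, 2)
  T_d needs (0, 1, 2) <= (0, 3, 2) -> finishes; pool += (2, 2, 1) = (2, 5, 3)
  T_i needs (2, 1, 2) <= (2, 5, 3) -> finishes; pool += (2, 1, 1) = (4, 6, 4)
  T_b needs (4, 4, 4) <= (4, 6, 4) -> finishes; pool += (1, 1, 0) = (5, 7, 4)
  T_h needs (3, 2, 1) <= (5, 7, 4) -> finishes; pool += (1, 0, 2) = (6, 7, 6)
(3) The exact count: 2 of the possible complete orderings are safe sequences.


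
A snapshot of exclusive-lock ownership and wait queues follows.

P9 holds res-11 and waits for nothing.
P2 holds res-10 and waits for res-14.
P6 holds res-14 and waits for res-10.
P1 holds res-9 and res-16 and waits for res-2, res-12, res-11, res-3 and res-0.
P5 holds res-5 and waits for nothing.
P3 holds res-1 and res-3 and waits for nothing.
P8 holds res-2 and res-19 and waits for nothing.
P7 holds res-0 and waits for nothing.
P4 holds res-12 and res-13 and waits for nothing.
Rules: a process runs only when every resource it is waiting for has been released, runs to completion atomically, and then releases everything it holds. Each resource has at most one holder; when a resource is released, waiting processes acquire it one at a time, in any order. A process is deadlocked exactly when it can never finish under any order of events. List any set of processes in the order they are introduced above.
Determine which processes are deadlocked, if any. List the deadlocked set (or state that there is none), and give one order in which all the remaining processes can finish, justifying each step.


Deadlocked: P2 and P6.
Key observation: the loop P2 -> P6 -> P2 blocks itself forever; no other process is dragged down with it.
The rest can finish in the order P5, P3, P8, P9, P7, P4, P1.
Verifying each step:
  run P5 (it waits on nothing); releases res-5
  run P3 (it waits on nothing); releases res-1 and res-3
  run P8 (it waits on nothing); releases res-2 and res-19
  run P9 (it waits on nothing); releases res-11
  run P7 (it waits on nothing); releases res-0
  run P4 (it waits on nothing); releases res-12 and res-13
  run P1 (all its waits — res-2, res-12, res-11, res-3 and res-0 — are resolved); releases res-9 and res-16


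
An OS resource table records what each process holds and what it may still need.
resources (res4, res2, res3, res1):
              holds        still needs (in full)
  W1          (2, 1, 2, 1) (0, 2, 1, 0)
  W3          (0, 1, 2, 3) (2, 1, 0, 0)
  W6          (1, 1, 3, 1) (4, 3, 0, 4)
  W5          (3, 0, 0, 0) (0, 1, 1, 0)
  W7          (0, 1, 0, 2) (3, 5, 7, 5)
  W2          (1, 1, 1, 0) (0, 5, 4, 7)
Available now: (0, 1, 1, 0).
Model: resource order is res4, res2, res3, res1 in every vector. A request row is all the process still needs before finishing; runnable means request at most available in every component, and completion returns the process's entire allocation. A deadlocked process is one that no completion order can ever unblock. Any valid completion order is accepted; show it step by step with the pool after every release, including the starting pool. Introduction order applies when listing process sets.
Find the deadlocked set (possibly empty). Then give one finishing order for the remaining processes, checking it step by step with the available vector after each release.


Deadlocked set: W7 and W2.
Key observation: even finishing W5, W3, W1, W6 leaves just (6, 4, 8, 5) free — too little res2 for any of the remaining processes.
A valid finishing order for the others: W5, W3, W1, W6. Walking it through:
  pool = (0, 1, 1, 0)
  W5 needs (0, 1, 1, 0) <= (0, 1, 1, 0) -> finishes; pool += (3, 0, 0, 0) = (3, 1, 1, 0)
  W3 needs (2, 1, 0, 0) <= (3, 1, 1, 0) -> finishes; pool += (0, 1, 2, 3) = (3, 2, 3, 3)
  W1 needs (0, 2, 1, 0) <= (3, 2, 3, 3) -> finishes; pool += (2, 1, 2, 1) = (5, 3, 5, 4)
  W6 needs (4, 3, 0, 4) <= (5, 3, 5, 4) -> finishes; pool += (1, 1, 3, 1) = (6, 4, 8, 5)
None of the blocked processes ever fits:
  W7 cannot run: need (3, 5, 7, 5) vs free (6, 4, 8, 5) (insufficient res2)
  W2 cannot run: need (0, 5, 4, 7) vs free (6, 4, 8, 5) (insufficient res2 and res1)


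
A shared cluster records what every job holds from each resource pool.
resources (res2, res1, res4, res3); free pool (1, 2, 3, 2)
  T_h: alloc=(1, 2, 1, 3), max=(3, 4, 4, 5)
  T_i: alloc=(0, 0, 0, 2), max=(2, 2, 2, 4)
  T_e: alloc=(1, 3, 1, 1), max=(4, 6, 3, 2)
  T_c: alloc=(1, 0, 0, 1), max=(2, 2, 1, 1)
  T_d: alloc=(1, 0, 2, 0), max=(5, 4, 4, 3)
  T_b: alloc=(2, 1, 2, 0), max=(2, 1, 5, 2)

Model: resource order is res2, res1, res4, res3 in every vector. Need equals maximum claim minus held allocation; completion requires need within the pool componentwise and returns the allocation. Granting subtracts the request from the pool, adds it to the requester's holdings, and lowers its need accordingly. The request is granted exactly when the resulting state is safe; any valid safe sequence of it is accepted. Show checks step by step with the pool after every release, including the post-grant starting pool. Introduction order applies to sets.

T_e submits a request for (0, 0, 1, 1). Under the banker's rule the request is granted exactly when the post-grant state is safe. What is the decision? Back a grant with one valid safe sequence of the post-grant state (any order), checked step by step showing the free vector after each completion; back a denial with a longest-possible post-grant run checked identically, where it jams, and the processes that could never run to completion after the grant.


DENY — the pretend-granted state is unsafe.
Key observation: after T_c, T_i the pool peaks at (2, 2, 2, 4), and each blocked process is short somewhere: T_h on res4; T_e on res2, res1; T_d on res2, res1; T_b on res4.
On the post-grant state, T_c, T_i is a maximal run — nothing extends it. Step-by-step check:
  pool = (1, 2, 2, 1)
  T_c: need (1, 2, 1, 0) fits (1, 2, 2, 1); releases (1, 0, 0, 1), pool now (2, 2, 2, 2)
  T_i: need (2, 2, 2, 2) fits (2, 2, 2, 2); releases (0, 0, 0, 2), pool now (2, 2, 2, 4)
  T_h cannot run: need (2, 2, 3, 2) vs free (2, 2, 2, 4) (insufficient res4)
  T_e cannot run: need (3, 3, 1, 0) vs free (2, 2, 2, 4) (insufficient res2 and res1)
  T_d cannot run: need (4, 4, 2, 3) vs free (2, 2, 2, 4) (insufficient res2 and res1)
  T_b cannot run: need (0, 0, 3, 2) vs free (2, 2, 2, 4) (insufficient res4)
Processes that could never finish after the grant: T_h, T_e, T_d and T_b.


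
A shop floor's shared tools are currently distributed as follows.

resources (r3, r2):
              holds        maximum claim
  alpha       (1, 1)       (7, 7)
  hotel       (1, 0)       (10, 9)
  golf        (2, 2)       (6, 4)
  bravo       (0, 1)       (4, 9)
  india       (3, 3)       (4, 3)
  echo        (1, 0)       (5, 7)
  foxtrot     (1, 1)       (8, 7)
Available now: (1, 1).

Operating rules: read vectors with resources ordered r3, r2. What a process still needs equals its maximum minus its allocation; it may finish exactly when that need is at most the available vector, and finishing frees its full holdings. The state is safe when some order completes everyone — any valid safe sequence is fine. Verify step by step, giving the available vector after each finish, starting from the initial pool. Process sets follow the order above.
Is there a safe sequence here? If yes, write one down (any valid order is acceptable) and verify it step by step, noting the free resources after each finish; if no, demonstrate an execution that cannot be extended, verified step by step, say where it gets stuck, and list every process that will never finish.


The state is SAFE; one workable sequence: india, golf, alpha, echo, foxtrot, bravo, hotel.
Key observation: india marks the first exact bind of the order: its need (1, 0) fits the free (1, 1) with zero slack on a requested resource.
Walking it through:
  pool = (1, 1)
  india needs (1, 0) <= (1, 1) -> finishes; pool += (3, 3) = (4, 4)
  golf needs (4, 2) <= (4, 4) -> finishes; pool += (2, 2) = (6, 6)
  alpha needs (6, 6) <= (6, 6) -> finishes; pool += (1, 1) = (7, 7)
  echo needs (4, 7) <= (7, 7) -> finishes; pool += (1, 0) = (8, 7)
  foxtrot needs (7, 6) <= (8, 7) -> finishes; pool += (1, 1) = (9, 8)
  bravo needs (4, 8) <= (9, 8) -> finishes; pool += (0, 1) = (9, 9)
  hotel needs (9, 9) <= (9, 9) -> finishes; pool += (1, 0) = (10, 9)


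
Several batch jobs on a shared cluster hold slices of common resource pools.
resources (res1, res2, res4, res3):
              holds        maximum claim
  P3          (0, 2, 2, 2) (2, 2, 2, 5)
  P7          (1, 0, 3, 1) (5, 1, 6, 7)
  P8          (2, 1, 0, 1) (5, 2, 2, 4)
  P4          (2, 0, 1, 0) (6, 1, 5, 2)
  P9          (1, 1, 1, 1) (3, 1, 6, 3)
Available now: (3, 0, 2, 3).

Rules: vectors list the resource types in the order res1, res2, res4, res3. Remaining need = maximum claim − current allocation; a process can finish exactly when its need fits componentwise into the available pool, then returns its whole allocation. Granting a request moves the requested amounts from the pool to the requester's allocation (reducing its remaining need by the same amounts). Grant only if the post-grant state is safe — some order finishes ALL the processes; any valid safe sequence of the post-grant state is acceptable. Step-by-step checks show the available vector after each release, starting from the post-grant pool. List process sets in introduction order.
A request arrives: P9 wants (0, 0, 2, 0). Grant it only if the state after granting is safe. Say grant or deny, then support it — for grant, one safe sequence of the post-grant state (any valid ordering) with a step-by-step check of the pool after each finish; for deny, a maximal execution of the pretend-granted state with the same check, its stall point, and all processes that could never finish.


DENY: after the grant no complete ordering would exist.
Key observation: after P3, P8 complete, (5, 3, 2, 6) is the best the pool ever gets, yet each leftover process wants more res4.
Pretend the grant happened; the run P3, P8 goes as far as possible. Verifying each step:
  pool = (3, 0, 0, 3)
  P3 needs (2, 0, 0, 3) <= (3, 0, 0, 3) -> finishes; pool += (0, 2, 2, 2) = (3, 2, 2, 5)
  P8 needs (3, 1, 2, 3) <= (3, 2, 2, 5) -> finishes; pool += (2, 1, 0, 1) = (5, 3, 2, 6)
  P7 cannot run: need (4, 1, 3, 6) vs free (5, 3, 2, 6) (insufficient res4)
  P4 cannot run: need (4, 1, 4, 2) vs free (5, 3, 2, 6) (insufficient res4)
  P9 cannot run: need (2, 0, 3, 2) vs free (5, 3, 2, 6) (insufficient res4)
Post-grant, the permanently blocked set is P7, P4 and P9.


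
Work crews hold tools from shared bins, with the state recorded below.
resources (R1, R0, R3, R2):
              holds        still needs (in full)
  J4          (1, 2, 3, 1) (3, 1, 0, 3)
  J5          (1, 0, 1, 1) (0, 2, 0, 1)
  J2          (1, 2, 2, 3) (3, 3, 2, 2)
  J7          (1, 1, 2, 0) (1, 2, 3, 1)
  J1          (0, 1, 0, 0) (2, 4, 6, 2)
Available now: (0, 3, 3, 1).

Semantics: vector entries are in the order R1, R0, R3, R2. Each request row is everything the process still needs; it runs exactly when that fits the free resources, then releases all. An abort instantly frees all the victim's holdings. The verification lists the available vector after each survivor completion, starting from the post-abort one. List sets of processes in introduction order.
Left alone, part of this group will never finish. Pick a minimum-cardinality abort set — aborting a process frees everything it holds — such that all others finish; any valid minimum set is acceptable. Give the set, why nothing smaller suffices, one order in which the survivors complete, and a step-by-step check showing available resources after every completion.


Abort J2.
Key observation: no ordering could ever have run J4 before the abort of J2; with (1, 2, 2, 3) back in the pool it fits at step 4.
No smaller set exists: with zero aborts the deadlock remains.
One survivor order: J5, J7, J1, J4. Walking it through (post-abort pool first):
  pool = (1, 5, 5, 4)
  J5 needs (0, 2, 0, 1) <= (1, 5, 5, 4) -> finishes; pool += (1, 0, 1, 1) = (2, 5, 6, 5)
  J7 needs (1, 2, 3, 1) <= (2, 5, 6, 5) -> finishes; pool += (1, 1, 2, 0) = (3, 6, 8, 5)
  J1 needs (2, 4, 6, 2) <= (3, 6, 8, 5) -> finishes; pool += (0, 1, 0, 0) = (3, 7, 8, 5)
  J4 needs (3, 1, 0, 3) <= (3, 7, 8, 5) -> finishes; pool += (1, 2, 3, 1) = (4, 9, 11, 6)


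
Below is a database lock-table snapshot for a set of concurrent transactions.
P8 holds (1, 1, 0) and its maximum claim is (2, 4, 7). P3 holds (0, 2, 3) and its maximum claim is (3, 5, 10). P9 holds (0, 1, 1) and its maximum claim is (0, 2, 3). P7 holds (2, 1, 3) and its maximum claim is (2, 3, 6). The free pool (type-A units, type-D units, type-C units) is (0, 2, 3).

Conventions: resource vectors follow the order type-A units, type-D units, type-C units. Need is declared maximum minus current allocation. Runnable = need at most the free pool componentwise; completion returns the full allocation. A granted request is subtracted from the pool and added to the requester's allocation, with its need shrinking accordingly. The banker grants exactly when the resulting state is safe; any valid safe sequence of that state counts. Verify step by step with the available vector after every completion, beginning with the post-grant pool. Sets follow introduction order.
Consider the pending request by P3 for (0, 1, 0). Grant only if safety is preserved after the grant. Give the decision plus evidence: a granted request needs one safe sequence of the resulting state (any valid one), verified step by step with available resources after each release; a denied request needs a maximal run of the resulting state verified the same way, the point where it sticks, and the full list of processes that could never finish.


GRANT — the state after the grant stays safe, e.g. via P9, P7, P8, P3.
Key observation: the transfer keeps a workable pool ((0, 1, 3)); P9 starts the safe sequence.
Verifying the post-grant state step by step:
  pool = (0, 1, 3)
  P9 needs (0, 1, 2) <= (0, 1, 3) -> finishes; pool += (0, 1, 1) = (0, 2, 4)
  P7 needs (0, 2, 3) <= (0, 2, 4) -> finishes; pool += (2, 1, 3) = (2, 3, 7)
  P8 needs (1, 3, 7) <= (2, 3, 7) -> finishes; pool += (1, 1, 0) = (3, 4, 7)
  P3 needs (3, 2, 7) <= (3, 4, 7) -> finishes; pool += (0, 3, 3) = (3, 7, 10)


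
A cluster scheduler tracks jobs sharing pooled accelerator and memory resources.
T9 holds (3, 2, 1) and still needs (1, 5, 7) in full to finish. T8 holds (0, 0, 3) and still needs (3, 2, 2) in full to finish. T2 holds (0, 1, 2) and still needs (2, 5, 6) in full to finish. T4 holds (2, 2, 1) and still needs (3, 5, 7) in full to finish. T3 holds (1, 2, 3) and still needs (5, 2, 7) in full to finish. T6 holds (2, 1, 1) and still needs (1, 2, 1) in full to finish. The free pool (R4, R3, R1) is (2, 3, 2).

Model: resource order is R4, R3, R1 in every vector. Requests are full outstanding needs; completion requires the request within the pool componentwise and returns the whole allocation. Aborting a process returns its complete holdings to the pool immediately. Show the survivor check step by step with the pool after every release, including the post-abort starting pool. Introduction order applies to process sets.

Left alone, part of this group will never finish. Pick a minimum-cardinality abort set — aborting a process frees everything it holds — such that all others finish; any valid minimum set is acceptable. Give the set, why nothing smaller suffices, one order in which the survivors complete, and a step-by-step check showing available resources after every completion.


Minimum abort set: T2.
Key observation: before aborting T2, T4 was permanently blocked — no order could ever run it; afterwards it completes at step 3.
Minimality: the empty abort set fails — the state is deadlocked as it stands.
Survivors finish in the order: T6, T8, T4, T9, T3. Step-by-step check (pool after the aborts first):
  pool = (2, 4, 4)
  T6: need (1, 2, 1) fits (2, 4, 4); releases (2, 1, 1), pool now (4, 5, 5)
  T8: need (3, 2, 2) fits (4, 5, 5); releases (0, 0, 3), pool now (4, 5, 8)
  T4: need (3, 5, 7) fits (4, 5, 8); releases (2, 2, 1), pool now (6, 7, 9)
  T9: need (1, 5, 7) fits (6, 7, 9); releases (3, 2, 1), pool now (9, 9, 10)
  T3: need (5, 2, 7) fits (9, 9, 10); releases (1, 2, 3), pool now (10, 11, 13)


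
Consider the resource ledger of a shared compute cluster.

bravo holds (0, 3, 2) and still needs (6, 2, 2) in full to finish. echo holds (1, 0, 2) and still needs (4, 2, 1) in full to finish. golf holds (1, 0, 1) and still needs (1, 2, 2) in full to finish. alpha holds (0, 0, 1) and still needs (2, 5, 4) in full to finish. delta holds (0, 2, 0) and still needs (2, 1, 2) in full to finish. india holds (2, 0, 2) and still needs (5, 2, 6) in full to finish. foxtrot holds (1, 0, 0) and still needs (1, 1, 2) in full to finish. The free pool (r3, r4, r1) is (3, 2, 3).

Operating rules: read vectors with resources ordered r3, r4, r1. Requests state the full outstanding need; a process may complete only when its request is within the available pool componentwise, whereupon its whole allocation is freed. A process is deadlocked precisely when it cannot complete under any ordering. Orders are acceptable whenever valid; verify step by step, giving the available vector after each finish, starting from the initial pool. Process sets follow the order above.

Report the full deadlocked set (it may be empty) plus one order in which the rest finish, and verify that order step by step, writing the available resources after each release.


Nothing here is deadlocked.
Key observation: foxtrot leads a chain of completions in which each release enables another process.
A valid finishing order for the others: foxtrot, golf, delta, echo, bravo, india, alpha. Check, step by step:
  pool = (3, 2, 3)
  foxtrot needs (1, 1, 2) <= (3, 2, 3) -> finishes; pool += (1, 0, 0) = (4, 2, 3)
  golf needs (1, 2, 2) <= (4, 2, 3) -> finishes; pool += (1, 0, 1) = (5, 2, 4)
  delta needs (2, 1, 2) <= (5, 2, 4) -> finishes; pool += (0, 2, 0) = (5, 4, 4)
  echo needs (4, 2, 1) <= (5, 4, 4) -> finishes; pool += (1, 0, 2) = (6, 4, 6)
  bravo needs (6, 2, 2) <= (6, 4, 6) -> finishes; pool += (0, 3, 2) = (6, 7, 8)
  india needs (5, 2, 6) <= (6, 7, 8) -> finishes; pool += (2, 0, 2) = (8, 7, 10)
  alpha needs (2, 5, 4) <= (8, 7, 10) -> finishes; pool += (0, 0, 1) = (8, 7, 11)


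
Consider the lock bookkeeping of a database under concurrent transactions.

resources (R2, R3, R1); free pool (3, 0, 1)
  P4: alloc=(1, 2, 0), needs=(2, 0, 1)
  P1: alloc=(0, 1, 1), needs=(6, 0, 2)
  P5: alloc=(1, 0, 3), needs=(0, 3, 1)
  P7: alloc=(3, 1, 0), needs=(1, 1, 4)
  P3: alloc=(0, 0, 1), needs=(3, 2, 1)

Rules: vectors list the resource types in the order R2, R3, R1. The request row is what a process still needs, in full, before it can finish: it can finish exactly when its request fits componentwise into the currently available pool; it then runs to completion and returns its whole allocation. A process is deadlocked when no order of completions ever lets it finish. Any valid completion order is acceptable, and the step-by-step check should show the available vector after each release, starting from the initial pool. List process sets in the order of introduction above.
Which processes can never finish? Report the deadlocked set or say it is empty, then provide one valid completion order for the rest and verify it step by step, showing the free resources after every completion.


The deadlocked set is P1, P5 and P7.
Key observation: after P4, P3 the pool peaks at (4, 2, 2), and each blocked process is short somewhere: P1 on R2; P5 on R3; P7 on R1.
The rest can finish in the order P4, P3. Check, step by step:
  pool = (3, 0, 1)
  run P4 (needs (2, 0, 1), free (3, 0, 1)); after release of (1, 2, 0) the pool is (4, 2, 1)
  run P3 (needs (3, 2, 1), free (4, 2, 1)); after release of (0, 0, 1) the pool is (4, 2, 2)
The blocked processes can never fit:
  P1 cannot run: need (6, 0, 2) vs free (4, 2, 2) (insufficient R2)
  P5 cannot run: need (0, 3, 1) vs free (4, 2, 2) (insufficient R3)
  P7 cannot run: need (1, 1, 4) vs free (4, 2, 2) (insufficient R1)
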